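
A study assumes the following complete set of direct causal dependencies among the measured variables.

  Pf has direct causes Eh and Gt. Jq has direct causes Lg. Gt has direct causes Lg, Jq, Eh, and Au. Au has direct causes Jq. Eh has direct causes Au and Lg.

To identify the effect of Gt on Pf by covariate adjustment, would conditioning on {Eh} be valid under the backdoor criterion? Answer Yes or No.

Backdoor paths from Gt to Pf (paths whose first edge points into Gt):
  P1: Gt <- Lg -> Jq -> Au -> Eh -> Pf
  P2: Gt <- Lg -> Eh -> Pf
  P3: Gt <- Jq <- Lg -> Eh -> Pf
  P4: Gt <- Jq -> Au -> Eh -> Pf
  P5: Gt <- Au <- Jq <- Lg -> Eh -> Pf
  P6: Gt <- Au -> Eh -> Pf
  P7: Gt <- Eh -> Pf
Condition 1 (no descendant of Gt in the set): holds — descendants of Gt are {Pf}; none are in {Eh}.
Condition 2 (every backdoor path blocked by {Eh}):
  P1: blocked at chain node Eh ∈ conditioning set.
  P2: blocked at chain node Eh ∈ conditioning set.
  P3: blocked at chain node Eh ∈ conditioning set.
  P4: blocked at chain node Eh ∈ conditioning set.
  P5: blocked at chain node Eh ∈ conditioning set.
  P6: blocked at chain node Eh ∈ conditioning set.
  P7: blocked at fork node Eh ∈ conditioning set.
{Eh} satisfies the backdoor criterion.

Yes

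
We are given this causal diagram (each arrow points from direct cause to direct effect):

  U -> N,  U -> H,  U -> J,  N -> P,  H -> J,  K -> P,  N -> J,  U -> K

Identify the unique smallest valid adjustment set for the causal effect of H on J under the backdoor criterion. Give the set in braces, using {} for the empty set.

{U}

Variables eligible for adjustment (non-descendants of H, excluding H and J): {K, N, P, U}.
Backdoor paths from H to J:
  P1: H <- U -> K -> P <- N -> J
  P2: H <- U -> N -> J
  P3: H <- U -> J
The empty set is not sufficient: P2 (H <- U -> N -> J) has no collider blocking it and no conditioned non-collider, so it is open.
Try {U}:
  P1: blocked at fork node U ∈ conditioning set.
  P2: blocked at fork node U ∈ conditioning set.
  P3: blocked at fork node U ∈ conditioning set.
{U} contains no descendant of H and blocks every backdoor path.
No other singleton works — e.g. {K} leaves P2 open — so {U} is the unique smallest valid adjustment set.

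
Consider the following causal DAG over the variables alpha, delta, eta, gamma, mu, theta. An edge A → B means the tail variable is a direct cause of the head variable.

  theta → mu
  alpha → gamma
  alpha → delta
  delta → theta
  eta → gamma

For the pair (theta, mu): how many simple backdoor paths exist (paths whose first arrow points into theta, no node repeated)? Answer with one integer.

0

A backdoor path from theta to mu is any simple undirected path whose first edge points into theta (i.e. leaves theta via a parent).
Parents of theta: {delta}.
No simple path from any parent of theta reaches mu without revisiting theta, so there are no backdoor paths.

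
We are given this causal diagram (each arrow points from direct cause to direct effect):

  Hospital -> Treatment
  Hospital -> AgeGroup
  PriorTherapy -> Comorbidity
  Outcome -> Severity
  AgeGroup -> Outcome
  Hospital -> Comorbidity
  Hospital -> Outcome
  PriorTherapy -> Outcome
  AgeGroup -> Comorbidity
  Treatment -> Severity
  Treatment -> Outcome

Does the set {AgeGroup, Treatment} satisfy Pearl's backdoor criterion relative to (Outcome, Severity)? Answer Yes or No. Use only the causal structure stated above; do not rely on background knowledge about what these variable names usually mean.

Yes

Backdoor paths from Outcome to Severity (paths whose first edge points into Outcome):
  P1: Outcome <- Hospital -> Treatment -> Severity
  P2: Outcome <- PriorTherapy -> Comorbidity <- Hospital -> Treatment -> Severity
  P3: Outcome <- PriorTherapy -> Comorbidity <- AgeGroup <- Hospital -> Treatment -> Severity
  P4: Outcome <- Treatment -> Severity
  P5: Outcome <- AgeGroup <- Hospital -> Treatment -> Severity
  P6: Outcome <- AgeGroup -> Comorbidity <- Hospital -> Treatment -> Severity
Condition 1 (no descendant of Outcome in the set): holds — descendants of Outcome are {Severity}; none are in {AgeGroup, Treatment}.
Condition 2 (every backdoor path blocked by {AgeGroup, Treatment}):
  P1: blocked at chain node Treatment ∈ conditioning set.
  P2: blocked at collider Comorbidity (neither it nor any descendant is in the conditioning set).
  P3: blocked at collider Comorbidity (neither it nor any descendant is in the conditioning set).
  P4: blocked at fork node Treatment ∈ conditioning set.
  P5: blocked at chain node AgeGroup ∈ conditioning set.
  P6: blocked at fork node AgeGroup ∈ conditioning set.
{AgeGroup, Treatment} satisfies the backdoor criterion.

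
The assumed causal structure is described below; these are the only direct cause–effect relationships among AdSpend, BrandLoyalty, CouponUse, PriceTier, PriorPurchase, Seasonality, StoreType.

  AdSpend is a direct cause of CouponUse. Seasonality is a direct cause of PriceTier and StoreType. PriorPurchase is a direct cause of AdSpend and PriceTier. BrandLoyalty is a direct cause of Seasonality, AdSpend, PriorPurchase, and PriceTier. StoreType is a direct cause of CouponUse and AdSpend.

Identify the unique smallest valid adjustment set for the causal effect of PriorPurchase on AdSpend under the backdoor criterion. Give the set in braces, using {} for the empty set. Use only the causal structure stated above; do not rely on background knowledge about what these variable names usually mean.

Variables eligible for adjustment (non-descendants of PriorPurchase, excluding PriorPurchase and AdSpend): {BrandLoyalty, Seasonality, StoreType}.
Backdoor paths from PriorPurchase to AdSpend:
  P1: PriorPurchase <- BrandLoyalty -> Seasonality -> StoreType -> AdSpend
  P2: PriorPurchase <- BrandLoyalty -> Seasonality -> StoreType -> CouponUse <- AdSpend
  P3: PriorPurchase <- BrandLoyalty -> AdSpend
  P4: PriorPurchase <- BrandLoyalty -> PriceTier <- Seasonality -> StoreType -> AdSpend
  P5: PriorPurchase <- BrandLoyalty -> PriceTier <- Seasonality -> StoreType -> CouponUse <- AdSpend
The empty set is not sufficient: P1 (PriorPurchase <- BrandLoyalty -> Seasonality -> StoreType -> AdSpend) has no collider blocking it and no conditioned non-collider, so it is open.
Try {BrandLoyalty}:
  P1: blocked at fork node BrandLoyalty ∈ conditioning set.
  P2: blocked at fork node BrandLoyalty ∈ conditioning set.
  P3: blocked at fork node BrandLoyalty ∈ conditioning set.
  P4: blocked at fork node BrandLoyalty ∈ conditioning set.
  P5: blocked at fork node BrandLoyalty ∈ conditioning set.
{BrandLoyalty} contains no descendant of PriorPurchase and blocks every backdoor path.
No other singleton works — e.g. {Seasonality} leaves P3 open — so {BrandLoyalty} is the unique smallest valid adjustment set.

{BrandLoyalty}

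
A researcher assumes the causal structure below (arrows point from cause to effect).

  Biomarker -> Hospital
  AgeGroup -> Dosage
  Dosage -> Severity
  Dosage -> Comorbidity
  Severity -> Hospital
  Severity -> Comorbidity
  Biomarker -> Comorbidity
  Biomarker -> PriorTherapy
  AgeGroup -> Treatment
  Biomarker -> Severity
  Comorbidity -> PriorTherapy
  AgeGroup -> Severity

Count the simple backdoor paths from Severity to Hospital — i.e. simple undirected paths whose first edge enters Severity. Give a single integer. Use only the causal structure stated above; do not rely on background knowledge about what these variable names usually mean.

A backdoor path from Severity to Hospital is any simple undirected path whose first edge points into Severity (i.e. leaves Severity via a parent).
Parents of Severity: {AgeGroup, Biomarker, Dosage}.
Enumerating:
  P1: Severity <- Biomarker -> Hospital
  P2: Severity <- AgeGroup -> Dosage -> Comorbidity <- Biomarker -> Hospital
  P3: Severity <- AgeGroup -> Dosage -> Comorbidity -> PriorTherapy <- Biomarker -> Hospital
  P4: Severity <- Dosage -> Comorbidity <- Biomarker -> Hospital
  P5: Severity <- Dosage -> Comorbidity -> PriorTherapy <- Biomarker -> Hospital
That exhausts the simple backdoor paths. Count: 5.

5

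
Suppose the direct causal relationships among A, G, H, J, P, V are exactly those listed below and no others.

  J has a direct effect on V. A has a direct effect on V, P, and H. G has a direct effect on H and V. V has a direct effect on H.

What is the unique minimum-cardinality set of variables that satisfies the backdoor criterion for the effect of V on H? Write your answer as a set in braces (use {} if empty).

{A, G}

Variables eligible for adjustment (non-descendants of V, excluding V and H): {A, G, J, P}.
Backdoor paths from V to H:
  P1: V <- G -> H
  P2: V <- A -> H
The empty set is not sufficient: P1 (V <- G -> H) has no collider blocking it and no conditioned non-collider, so it is open.
Try {A, G}:
  P1: blocked at fork node G ∈ conditioning set.
  P2: blocked at fork node A ∈ conditioning set.
{A, G} contains no descendant of V and blocks every backdoor path.
Every element of {A, G} is needed (dropping A leaves P2 open; dropping G leaves P1 open), so no proper subset is valid.
Among all size-2 subsets of the eligible variables, only {A, G} blocks every backdoor path, so it is the unique smallest valid adjustment set.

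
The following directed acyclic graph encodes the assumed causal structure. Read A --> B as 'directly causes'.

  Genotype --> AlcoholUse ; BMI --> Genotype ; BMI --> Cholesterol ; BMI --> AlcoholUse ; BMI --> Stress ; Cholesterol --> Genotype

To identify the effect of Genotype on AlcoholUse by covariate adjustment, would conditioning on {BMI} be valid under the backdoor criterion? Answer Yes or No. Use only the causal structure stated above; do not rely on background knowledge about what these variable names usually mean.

Yes

Backdoor paths from Genotype to AlcoholUse (paths whose first edge points into Genotype):
  P1: Genotype <- BMI -> AlcoholUse
  P2: Genotype <- Cholesterol <- BMI -> AlcoholUse
Condition 1 (no descendant of Genotype in the set): holds — descendants of Genotype are {AlcoholUse}; none are in {BMI}.
Condition 2 (every backdoor path blocked by {BMI}):
  P1: blocked at fork node BMI ∈ conditioning set.
  P2: blocked at fork node BMI ∈ conditioning set.
{BMI} satisfies the backdoor criterion.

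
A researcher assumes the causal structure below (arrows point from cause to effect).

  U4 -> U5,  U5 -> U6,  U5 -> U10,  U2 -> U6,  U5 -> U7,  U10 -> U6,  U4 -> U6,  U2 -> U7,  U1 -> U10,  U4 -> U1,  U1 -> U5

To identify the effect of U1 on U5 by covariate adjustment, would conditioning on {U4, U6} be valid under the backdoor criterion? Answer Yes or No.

Backdoor paths from U1 to U5 (paths whose first edge points into U1):
  P1: U1 <- U4 -> U5
  P2: U1 <- U4 -> U6 <- U5
  P3: U1 <- U4 -> U6 <- U10 <- U5
  P4: U1 <- U4 -> U6 <- U2 -> U7 <- U5
Condition 1 (no descendant of U1 in the set): FAILS — U6 is a descendant of U1.
Condition 2 (every backdoor path blocked by {U4, U6}):
  P1: blocked at fork node U4 ∈ conditioning set.
  P2: blocked at fork node U4 ∈ conditioning set.
  P3: blocked at fork node U4 ∈ conditioning set.
  P4: blocked at fork node U4 ∈ conditioning set.
{U4, U6} does not satisfy the backdoor criterion.

No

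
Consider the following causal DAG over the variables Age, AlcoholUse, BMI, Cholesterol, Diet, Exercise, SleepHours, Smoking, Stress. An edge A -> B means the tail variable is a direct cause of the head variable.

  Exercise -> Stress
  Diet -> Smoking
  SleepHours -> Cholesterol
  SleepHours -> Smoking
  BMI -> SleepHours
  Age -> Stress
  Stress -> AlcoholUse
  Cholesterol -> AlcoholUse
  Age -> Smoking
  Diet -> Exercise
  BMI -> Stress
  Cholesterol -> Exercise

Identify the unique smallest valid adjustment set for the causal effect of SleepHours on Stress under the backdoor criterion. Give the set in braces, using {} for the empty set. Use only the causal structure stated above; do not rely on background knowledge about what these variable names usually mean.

Variables eligible for adjustment (non-descendants of SleepHours, excluding SleepHours and Stress): {Age, BMI, Diet}.
Backdoor paths from SleepHours to Stress:
  P1: SleepHours <- BMI -> Stress
The empty set is not sufficient: P1 (SleepHours <- BMI -> Stress) has no collider blocking it and no conditioned non-collider, so it is open.
Try {BMI}:
  P1: blocked at fork node BMI ∈ conditioning set.
{BMI} contains no descendant of SleepHours and blocks every backdoor path.
No other singleton works — e.g. {Diet} leaves P1 open — so {BMI} is the unique smallest valid adjustment set.

{BMI}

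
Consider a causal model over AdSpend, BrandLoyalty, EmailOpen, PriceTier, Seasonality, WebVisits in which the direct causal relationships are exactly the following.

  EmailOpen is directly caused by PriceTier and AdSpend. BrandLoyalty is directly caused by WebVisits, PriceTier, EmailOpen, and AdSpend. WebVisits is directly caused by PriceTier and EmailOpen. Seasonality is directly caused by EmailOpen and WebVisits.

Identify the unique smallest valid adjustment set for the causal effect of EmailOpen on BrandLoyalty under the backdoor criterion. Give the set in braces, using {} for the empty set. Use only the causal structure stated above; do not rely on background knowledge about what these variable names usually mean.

Variables eligible for adjustment (non-descendants of EmailOpen, excluding EmailOpen and BrandLoyalty): {AdSpend, PriceTier}.
Backdoor paths from EmailOpen to BrandLoyalty:
  P1: EmailOpen <- PriceTier -> WebVisits -> BrandLoyalty
  P2: EmailOpen <- PriceTier -> BrandLoyalty
  P3: EmailOpen <- AdSpend -> BrandLoyalty
The empty set is not sufficient: P1 (EmailOpen <- PriceTier -> WebVisits -> BrandLoyalty) has no collider blocking it and no conditioned non-collider, so it is open.
Try {AdSpend, PriceTier}:
  P1: blocked at fork node PriceTier ∈ conditioning set.
  P2: blocked at fork node PriceTier ∈ conditioning set.
  P3: blocked at fork node AdSpend ∈ conditioning set.
{AdSpend, PriceTier} contains no descendant of EmailOpen and blocks every backdoor path.
Every element of {AdSpend, PriceTier} is needed (dropping AdSpend leaves P3 open; dropping PriceTier leaves P1 open), so no proper subset is valid.
Among all size-2 subsets of the eligible variables, only {AdSpend, PriceTier} blocks every backdoor path, so it is the unique smallest valid adjustment set.

{AdSpend, PriceTier}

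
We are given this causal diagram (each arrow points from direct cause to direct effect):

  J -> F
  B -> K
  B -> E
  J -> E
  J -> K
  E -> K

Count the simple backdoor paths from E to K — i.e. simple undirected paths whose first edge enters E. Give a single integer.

A backdoor path from E to K is any simple undirected path whose first edge points into E (i.e. leaves E via a parent).
Parents of E: {B, J}.
Enumerating:
  P1: E <- B -> K
  P2: E <- J -> K
That exhausts the simple backdoor paths. Count: 2.

2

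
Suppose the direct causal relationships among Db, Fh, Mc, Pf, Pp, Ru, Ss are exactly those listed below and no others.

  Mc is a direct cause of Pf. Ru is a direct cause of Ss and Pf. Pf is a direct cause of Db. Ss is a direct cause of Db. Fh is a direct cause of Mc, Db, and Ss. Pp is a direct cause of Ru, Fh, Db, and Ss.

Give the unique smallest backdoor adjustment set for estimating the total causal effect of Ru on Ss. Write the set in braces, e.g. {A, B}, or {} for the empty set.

Variables eligible for adjustment (non-descendants of Ru, excluding Ru and Ss): {Fh, Mc, Pp}.
Backdoor paths from Ru to Ss:
  P1: Ru <- Pp -> Fh -> Mc -> Pf -> Db <- Ss
  P2: Ru <- Pp -> Fh -> Ss
  P3: Ru <- Pp -> Fh -> Db <- Ss
  P4: Ru <- Pp -> Ss
  P5: Ru <- Pp -> Db <- Fh -> Ss
  P6: Ru <- Pp -> Db <- Ss
  P7: Ru <- Pp -> Db <- Pf <- Mc <- Fh -> Ss
The empty set is not sufficient: P2 (Ru <- Pp -> Fh -> Ss) has no collider blocking it and no conditioned non-collider, so it is open.
Try {Pp}:
  P1: blocked at fork node Pp ∈ conditioning set.
  P2: blocked at fork node Pp ∈ conditioning set.
  P3: blocked at fork node Pp ∈ conditioning set.
  P4: blocked at fork node Pp ∈ conditioning set.
  P5: blocked at fork node Pp ∈ conditioning set.
  P6: blocked at fork node Pp ∈ conditioning set.
  P7: blocked at fork node Pp ∈ conditioning set.
{Pp} contains no descendant of Ru and blocks every backdoor path.
No other singleton works — e.g. {Fh} leaves P4 open — so {Pp} is the unique smallest valid adjustment set.

{Pp}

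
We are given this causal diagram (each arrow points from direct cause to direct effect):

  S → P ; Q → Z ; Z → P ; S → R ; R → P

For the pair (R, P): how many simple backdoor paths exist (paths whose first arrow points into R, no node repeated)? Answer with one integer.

1

A backdoor path from R to P is any simple undirected path whose first edge points into R (i.e. leaves R via a parent).
Parents of R: {S}.
Enumerating:
  P1: R <- S -> P
That exhausts the simple backdoor paths. Count: 1.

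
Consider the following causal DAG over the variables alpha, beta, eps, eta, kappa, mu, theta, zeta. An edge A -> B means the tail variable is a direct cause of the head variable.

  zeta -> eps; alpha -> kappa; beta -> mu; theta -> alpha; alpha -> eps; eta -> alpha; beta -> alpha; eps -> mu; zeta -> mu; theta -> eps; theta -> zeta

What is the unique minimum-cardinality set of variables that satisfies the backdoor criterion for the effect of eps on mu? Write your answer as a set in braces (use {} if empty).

Variables eligible for adjustment (non-descendants of eps, excluding eps and mu): {alpha, beta, eta, kappa, theta, zeta}.
Backdoor paths from eps to mu:
  P1: eps <- theta -> zeta -> mu
  P2: eps <- theta -> alpha <- beta -> mu
  P3: eps <- zeta <- theta -> alpha <- beta -> mu
  P4: eps <- zeta -> mu
  P5: eps <- alpha <- theta -> zeta -> mu
  P6: eps <- alpha <- beta -> mu
The empty set is not sufficient: P1 (eps <- theta -> zeta -> mu) has no collider blocking it and no conditioned non-collider, so it is open.
Try {beta, zeta}:
  P1: blocked at chain node zeta ∈ conditioning set.
  P2: blocked at collider alpha (neither it nor any descendant is in the conditioning set).
  P3: blocked at chain node zeta ∈ conditioning set.
  P4: blocked at fork node zeta ∈ conditioning set.
  P5: blocked at chain node zeta ∈ conditioning set.
  P6: blocked at fork node beta ∈ conditioning set.
{beta, zeta} contains no descendant of eps and blocks every backdoor path.
Every element of {beta, zeta} is needed (dropping beta leaves P6 open; dropping zeta leaves P1 open), so no proper subset is valid.
Among all size-2 subsets of the eligible variables, only {beta, zeta} blocks every backdoor path, so it is the unique smallest valid adjustment set.

{beta, zeta}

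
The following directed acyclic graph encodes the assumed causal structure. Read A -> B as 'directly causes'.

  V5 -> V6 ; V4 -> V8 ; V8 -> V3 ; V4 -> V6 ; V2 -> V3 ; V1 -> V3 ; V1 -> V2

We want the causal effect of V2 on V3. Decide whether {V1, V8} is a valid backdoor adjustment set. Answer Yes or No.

Backdoor paths from V2 to V3 (paths whose first edge points into V2):
  P1: V2 <- V1 -> V3
Condition 1 (no descendant of V2 in the set): holds — descendants of V2 are {V3}; none are in {V1, V8}.
Condition 2 (every backdoor path blocked by {V1, V8}):
  P1: blocked at fork node V1 ∈ conditioning set.
{V1, V8} satisfies the backdoor criterion.

Yes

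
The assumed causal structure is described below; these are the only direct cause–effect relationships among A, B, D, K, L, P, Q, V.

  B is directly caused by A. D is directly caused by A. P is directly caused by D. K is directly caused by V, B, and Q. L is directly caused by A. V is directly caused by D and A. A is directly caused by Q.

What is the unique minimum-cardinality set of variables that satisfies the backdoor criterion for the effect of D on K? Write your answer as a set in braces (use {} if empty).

Variables eligible for adjustment (non-descendants of D, excluding D and K): {A, B, L, Q}.
Backdoor paths from D to K:
  P1: D <- A <- Q -> K
  P2: D <- A -> B -> K
  P3: D <- A -> V -> K
The empty set is not sufficient: P1 (D <- A <- Q -> K) has no collider blocking it and no conditioned non-collider, so it is open.
Try {A}:
  P1: blocked at chain node A ∈ conditioning set.
  P2: blocked at fork node A ∈ conditioning set.
  P3: blocked at fork node A ∈ conditioning set.
{A} contains no descendant of D and blocks every backdoor path.
No other singleton works — e.g. {Q} leaves P2 open — so {A} is the unique smallest valid adjustment set.

{A}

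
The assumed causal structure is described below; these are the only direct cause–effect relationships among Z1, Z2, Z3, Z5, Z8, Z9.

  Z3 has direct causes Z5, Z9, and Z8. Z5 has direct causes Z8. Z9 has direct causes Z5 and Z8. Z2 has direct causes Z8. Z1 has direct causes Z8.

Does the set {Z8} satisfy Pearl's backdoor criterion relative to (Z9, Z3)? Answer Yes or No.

Backdoor paths from Z9 to Z3 (paths whose first edge points into Z9):
  P1: Z9 <- Z8 -> Z5 -> Z3
  P2: Z9 <- Z8 -> Z3
  P3: Z9 <- Z5 <- Z8 -> Z3
  P4: Z9 <- Z5 -> Z3
Condition 1 (no descendant of Z9 in the set): holds — descendants of Z9 are {Z3}; none are in {Z8}.
Condition 2 (every backdoor path blocked by {Z8}):
  P1: blocked at fork node Z8 ∈ conditioning set.
  P2: blocked at fork node Z8 ∈ conditioning set.
  P3: blocked at fork node Z8 ∈ conditioning set.
  P4: open — no interior node is in the conditioning set.
{Z8} does not satisfy the backdoor criterion.

No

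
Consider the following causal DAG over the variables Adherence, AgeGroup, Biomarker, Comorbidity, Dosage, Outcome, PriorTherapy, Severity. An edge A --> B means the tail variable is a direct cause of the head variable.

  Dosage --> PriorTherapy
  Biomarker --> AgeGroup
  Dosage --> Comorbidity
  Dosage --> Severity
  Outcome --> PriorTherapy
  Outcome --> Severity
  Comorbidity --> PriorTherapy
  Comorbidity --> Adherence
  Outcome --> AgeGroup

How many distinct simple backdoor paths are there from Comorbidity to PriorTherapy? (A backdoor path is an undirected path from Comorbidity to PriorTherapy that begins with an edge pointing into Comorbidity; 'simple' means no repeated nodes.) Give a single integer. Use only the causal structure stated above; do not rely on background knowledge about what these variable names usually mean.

2

A backdoor path from Comorbidity to PriorTherapy is any simple undirected path whose first edge points into Comorbidity (i.e. leaves Comorbidity via a parent).
Parents of Comorbidity: {Dosage}.
Enumerating:
  P1: Comorbidity <- Dosage -> Severity <- Outcome -> PriorTherapy
  P2: Comorbidity <- Dosage -> PriorTherapy
That exhausts the simple backdoor paths. Count: 2.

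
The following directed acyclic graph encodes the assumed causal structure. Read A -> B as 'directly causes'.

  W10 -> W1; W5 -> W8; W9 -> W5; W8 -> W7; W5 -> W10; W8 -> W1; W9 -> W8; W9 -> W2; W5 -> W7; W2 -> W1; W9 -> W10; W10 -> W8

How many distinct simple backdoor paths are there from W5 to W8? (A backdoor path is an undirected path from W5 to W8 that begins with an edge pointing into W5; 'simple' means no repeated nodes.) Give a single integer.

A backdoor path from W5 to W8 is any simple undirected path whose first edge points into W5 (i.e. leaves W5 via a parent).
Parents of W5: {W9}.
Enumerating:
  P1: W5 <- W9 -> W2 -> W1 <- W10 -> W8
  P2: W5 <- W9 -> W2 -> W1 <- W8
  P3: W5 <- W9 -> W10 -> W8
  P4: W5 <- W9 -> W10 -> W1 <- W8
  P5: W5 <- W9 -> W8
That exhausts the simple backdoor paths. Count: 5.

5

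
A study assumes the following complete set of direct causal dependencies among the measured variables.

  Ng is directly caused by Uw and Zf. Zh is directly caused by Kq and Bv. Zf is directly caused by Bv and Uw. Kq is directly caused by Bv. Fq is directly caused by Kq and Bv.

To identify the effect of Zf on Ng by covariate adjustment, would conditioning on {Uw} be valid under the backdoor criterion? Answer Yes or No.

Backdoor paths from Zf to Ng (paths whose first edge points into Zf):
  P1: Zf <- Uw -> Ng
Condition 1 (no descendant of Zf in the set): holds — descendants of Zf are {Ng}; none are in {Uw}.
Condition 2 (every backdoor path blocked by {Uw}):
  P1: blocked at fork node Uw ∈ conditioning set.
{Uw} satisfies the backdoor criterion.

Yes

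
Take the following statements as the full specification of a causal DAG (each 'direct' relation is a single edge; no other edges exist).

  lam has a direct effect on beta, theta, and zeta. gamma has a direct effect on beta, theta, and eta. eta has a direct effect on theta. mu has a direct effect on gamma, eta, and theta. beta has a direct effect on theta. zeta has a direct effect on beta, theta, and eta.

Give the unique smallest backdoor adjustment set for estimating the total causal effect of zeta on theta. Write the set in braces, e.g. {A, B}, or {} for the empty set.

Variables eligible for adjustment (non-descendants of zeta, excluding zeta and theta): {gamma, lam, mu}.
Backdoor paths from zeta to theta:
  P1: zeta <- lam -> beta <- gamma <- mu -> eta -> theta
  P2: zeta <- lam -> beta <- gamma <- mu -> theta
  P3: zeta <- lam -> beta <- gamma -> eta <- mu -> theta
  P4: zeta <- lam -> beta <- gamma -> eta -> theta
  P5: zeta <- lam -> beta <- gamma -> theta
  P6: zeta <- lam -> beta -> theta
  P7: zeta <- lam -> theta
The empty set is not sufficient: P6 (zeta <- lam -> beta -> theta) has no collider blocking it and no conditioned non-collider, so it is open.
Try {lam}:
  P1: blocked at fork node lam ∈ conditioning set.
  P2: blocked at fork node lam ∈ conditioning set.
  P3: blocked at fork node lam ∈ conditioning set.
  P4: blocked at fork node lam ∈ conditioning set.
  P5: blocked at fork node lam ∈ conditioning set.
  P6: blocked at fork node lam ∈ conditioning set.
  P7: blocked at fork node lam ∈ conditioning set.
{lam} contains no descendant of zeta and blocks every backdoor path.
No other singleton works — e.g. {mu} leaves P6 open — so {lam} is the unique smallest valid adjustment set.

{lam}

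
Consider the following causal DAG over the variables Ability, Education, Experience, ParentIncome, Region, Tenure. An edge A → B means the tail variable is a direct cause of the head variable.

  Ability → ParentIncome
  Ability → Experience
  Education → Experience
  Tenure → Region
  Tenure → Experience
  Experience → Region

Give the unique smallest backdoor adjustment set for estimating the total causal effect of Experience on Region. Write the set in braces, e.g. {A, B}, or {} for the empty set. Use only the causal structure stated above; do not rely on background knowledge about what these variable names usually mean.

Variables eligible for adjustment (non-descendants of Experience, excluding Experience and Region): {Ability, Education, ParentIncome, Tenure}.
Backdoor paths from Experience to Region:
  P1: Experience <- Tenure -> Region
The empty set is not sufficient: P1 (Experience <- Tenure -> Region) has no collider blocking it and no conditioned non-collider, so it is open.
Try {Tenure}:
  P1: blocked at fork node Tenure ∈ conditioning set.
{Tenure} contains no descendant of Experience and blocks every backdoor path.
No other singleton works — e.g. {Ability} leaves P1 open — so {Tenure} is the unique smallest valid adjustment set.

{Tenure}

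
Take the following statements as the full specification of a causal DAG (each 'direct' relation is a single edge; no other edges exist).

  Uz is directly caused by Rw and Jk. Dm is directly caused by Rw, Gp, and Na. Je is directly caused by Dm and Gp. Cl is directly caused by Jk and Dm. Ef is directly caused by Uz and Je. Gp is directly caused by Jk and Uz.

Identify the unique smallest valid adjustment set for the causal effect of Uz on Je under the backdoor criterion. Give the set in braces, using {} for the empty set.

Variables eligible for adjustment (non-descendants of Uz, excluding Uz and Je): {Jk, Na, Rw}.
Backdoor paths from Uz to Je:
  P1: Uz <- Jk -> Gp -> Dm -> Je
  P2: Uz <- Jk -> Gp -> Je
  P3: Uz <- Jk -> Cl <- Dm <- Gp -> Je
  P4: Uz <- Jk -> Cl <- Dm -> Je
  P5: Uz <- Rw -> Dm <- Gp -> Je
  P6: Uz <- Rw -> Dm -> Je
  P7: Uz <- Rw -> Dm -> Cl <- Jk -> Gp -> Je
The empty set is not sufficient: P1 (Uz <- Jk -> Gp -> Dm -> Je) has no collider blocking it and no conditioned non-collider, so it is open.
Try {Jk, Rw}:
  P1: blocked at fork node Jk ∈ conditioning set.
  P2: blocked at fork node Jk ∈ conditioning set.
  P3: blocked at fork node Jk ∈ conditioning set.
  P4: blocked at fork node Jk ∈ conditioning set.
  P5: blocked at fork node Rw ∈ conditioning set.
  P6: blocked at fork node Rw ∈ conditioning set.
  P7: blocked at fork node Rw ∈ conditioning set.
{Jk, Rw} contains no descendant of Uz and blocks every backdoor path.
Every element of {Jk, Rw} is needed (dropping Jk leaves P1 open; dropping Rw leaves P6 open), so no proper subset is valid.
Among all size-2 subsets of the eligible variables, only {Jk, Rw} blocks every backdoor path, so it is the unique smallest valid adjustment set.

{Jk, Rw}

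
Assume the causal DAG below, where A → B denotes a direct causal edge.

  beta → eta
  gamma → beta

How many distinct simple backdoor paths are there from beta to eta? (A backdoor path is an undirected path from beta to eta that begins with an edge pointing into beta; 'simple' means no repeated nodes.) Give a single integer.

A backdoor path from beta to eta is any simple undirected path whose first edge points into beta (i.e. leaves beta via a parent).
Parents of beta: {gamma}.
No simple path from any parent of beta reaches eta without revisiting beta, so there are no backdoor paths.

0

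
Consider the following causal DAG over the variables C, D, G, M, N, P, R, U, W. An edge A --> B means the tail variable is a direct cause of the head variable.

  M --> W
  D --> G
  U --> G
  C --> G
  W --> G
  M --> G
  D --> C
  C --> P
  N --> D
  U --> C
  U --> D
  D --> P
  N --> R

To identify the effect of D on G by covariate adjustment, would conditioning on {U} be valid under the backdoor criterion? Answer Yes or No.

Yes

Backdoor paths from D to G (paths whose first edge points into D):
  P1: D <- U -> C -> G
  P2: D <- U -> G
Condition 1 (no descendant of D in the set): holds — descendants of D are {C, G, P}; none are in {U}.
Condition 2 (every backdoor path blocked by {U}):
  P1: blocked at fork node U ∈ conditioning set.
  P2: blocked at fork node U ∈ conditioning set.
{U} satisfies the backdoor criterion.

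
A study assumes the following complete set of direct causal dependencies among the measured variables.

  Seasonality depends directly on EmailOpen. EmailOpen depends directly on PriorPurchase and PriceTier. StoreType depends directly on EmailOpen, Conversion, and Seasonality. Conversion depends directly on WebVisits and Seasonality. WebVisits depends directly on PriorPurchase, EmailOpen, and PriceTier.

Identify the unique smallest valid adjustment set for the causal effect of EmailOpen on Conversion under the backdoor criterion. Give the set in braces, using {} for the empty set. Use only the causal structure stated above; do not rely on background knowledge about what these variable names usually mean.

{PriceTier, PriorPurchase}

Variables eligible for adjustment (non-descendants of EmailOpen, excluding EmailOpen and Conversion): {PriceTier, PriorPurchase}.
Backdoor paths from EmailOpen to Conversion:
  P1: EmailOpen <- PriceTier -> WebVisits -> Conversion
  P2: EmailOpen <- PriorPurchase -> WebVisits -> Conversion
The empty set is not sufficient: P1 (EmailOpen <- PriceTier -> WebVisits -> Conversion) has no collider blocking it and no conditioned non-collider, so it is open.
Try {PriceTier, PriorPurchase}:
  P1: blocked at fork node PriceTier ∈ conditioning set.
  P2: blocked at fork node PriorPurchase ∈ conditioning set.
{PriceTier, PriorPurchase} contains no descendant of EmailOpen and blocks every backdoor path.
Every element of {PriceTier, PriorPurchase} is needed (dropping PriceTier leaves P1 open; dropping PriorPurchase leaves P2 open), so no proper subset is valid.
Among all size-2 subsets of the eligible variables, only {PriceTier, PriorPurchase} blocks every backdoor path, so it is the unique smallest valid adjustment set.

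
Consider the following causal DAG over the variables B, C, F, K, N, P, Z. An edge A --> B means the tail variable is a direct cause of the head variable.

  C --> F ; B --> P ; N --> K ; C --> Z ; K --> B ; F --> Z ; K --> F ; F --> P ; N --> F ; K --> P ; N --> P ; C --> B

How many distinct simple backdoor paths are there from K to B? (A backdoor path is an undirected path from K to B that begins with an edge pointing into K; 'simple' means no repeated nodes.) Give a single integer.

A backdoor path from K to B is any simple undirected path whose first edge points into K (i.e. leaves K via a parent).
Parents of K: {N}.
Enumerating:
  P1: K <- N -> F <- C -> B
  P2: K <- N -> F -> P <- B
  P3: K <- N -> F -> Z <- C -> B
  P4: K <- N -> P <- F <- C -> B
  P5: K <- N -> P <- F -> Z <- C -> B
  P6: K <- N -> P <- B
That exhausts the simple backdoor paths. Count: 6.

6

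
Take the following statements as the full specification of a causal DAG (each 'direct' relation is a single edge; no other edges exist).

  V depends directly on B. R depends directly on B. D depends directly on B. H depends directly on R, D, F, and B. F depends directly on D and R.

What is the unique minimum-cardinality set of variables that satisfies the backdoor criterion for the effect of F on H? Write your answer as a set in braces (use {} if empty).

{D, R}

Variables eligible for adjustment (non-descendants of F, excluding F and H): {B, D, R, V}.
Backdoor paths from F to H:
  P1: F <- D <- B -> R -> H
  P2: F <- D <- B -> H
  P3: F <- D -> H
  P4: F <- R <- B -> D -> H
  P5: F <- R <- B -> H
  P6: F <- R -> H
The empty set is not sufficient: P1 (F <- D <- B -> R -> H) has no collider blocking it and no conditioned non-collider, so it is open.
Try {D, R}:
  P1: blocked at chain node D ∈ conditioning set.
  P2: blocked at chain node D ∈ conditioning set.
  P3: blocked at fork node D ∈ conditioning set.
  P4: blocked at chain node R ∈ conditioning set.
  P5: blocked at chain node R ∈ conditioning set.
  P6: blocked at fork node R ∈ conditioning set.
{D, R} contains no descendant of F and blocks every backdoor path.
Every element of {D, R} is needed (dropping D leaves P2 open; dropping R leaves P5 open), so no proper subset is valid.
Among all size-2 subsets of the eligible variables, only {D, R} blocks every backdoor path, so it is the unique smallest valid adjustment set.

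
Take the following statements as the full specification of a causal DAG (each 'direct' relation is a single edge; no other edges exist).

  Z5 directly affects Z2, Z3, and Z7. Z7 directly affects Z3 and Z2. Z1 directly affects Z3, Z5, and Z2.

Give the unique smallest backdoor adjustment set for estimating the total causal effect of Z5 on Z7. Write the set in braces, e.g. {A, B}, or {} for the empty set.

{}

Variables eligible for adjustment (non-descendants of Z5, excluding Z5 and Z7): {Z1}.
Backdoor paths from Z5 to Z7:
  P1: Z5 <- Z1 -> Z2 <- Z7
  P2: Z5 <- Z1 -> Z3 <- Z7
Each backdoor path contains an unconditioned collider, so every path is already blocked with the empty conditioning set:
  P1: blocked at collider Z2 (neither it nor any descendant is in the conditioning set).
  P2: blocked at collider Z3 (neither it nor any descendant is in the conditioning set).
The empty set is therefore the unique smallest valid set.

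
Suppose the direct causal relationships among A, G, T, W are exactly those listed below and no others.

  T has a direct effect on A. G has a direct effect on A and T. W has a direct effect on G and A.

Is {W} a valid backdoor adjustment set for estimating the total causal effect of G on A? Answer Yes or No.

Backdoor paths from G to A (paths whose first edge points into G):
  P1: G <- W -> A
Condition 1 (no descendant of G in the set): holds — descendants of G are {A, T}; none are in {W}.
Condition 2 (every backdoor path blocked by {W}):
  P1: blocked at fork node W ∈ conditioning set.
{W} satisfies the backdoor criterion.

Yes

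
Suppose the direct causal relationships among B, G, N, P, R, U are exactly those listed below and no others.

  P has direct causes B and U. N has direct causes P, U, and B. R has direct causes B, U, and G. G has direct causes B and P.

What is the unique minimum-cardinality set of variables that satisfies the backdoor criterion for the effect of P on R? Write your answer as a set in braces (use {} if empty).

Variables eligible for adjustment (non-descendants of P, excluding P and R): {B, U}.
Backdoor paths from P to R:
  P1: P <- B -> G -> R
  P2: P <- B -> R
  P3: P <- B -> N <- U -> R
  P4: P <- U -> R
  P5: P <- U -> N <- B -> G -> R
  P6: P <- U -> N <- B -> R
The empty set is not sufficient: P1 (P <- B -> G -> R) has no collider blocking it and no conditioned non-collider, so it is open.
Try {B, U}:
  P1: blocked at fork node B ∈ conditioning set.
  P2: blocked at fork node B ∈ conditioning set.
  P3: blocked at fork node B ∈ conditioning set.
  P4: blocked at fork node U ∈ conditioning set.
  P5: blocked at fork node U ∈ conditioning set.
  P6: blocked at fork node U ∈ conditioning set.
{B, U} contains no descendant of P and blocks every backdoor path.
Every element of {B, U} is needed (dropping B leaves P1 open; dropping U leaves P4 open), so no proper subset is valid.
Among all size-2 subsets of the eligible variables, only {B, U} blocks every backdoor path, so it is the unique smallest valid adjustment set.

{B, U}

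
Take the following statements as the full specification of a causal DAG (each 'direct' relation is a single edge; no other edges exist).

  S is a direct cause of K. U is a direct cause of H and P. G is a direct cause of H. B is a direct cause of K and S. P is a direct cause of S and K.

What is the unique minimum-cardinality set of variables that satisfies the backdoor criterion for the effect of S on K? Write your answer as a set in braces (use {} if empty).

{B, P}

Variables eligible for adjustment (non-descendants of S, excluding S and K): {B, G, H, P, U}.
Backdoor paths from S to K:
  P1: S <- B -> K
  P2: S <- P -> K
The empty set is not sufficient: P1 (S <- B -> K) has no collider blocking it and no conditioned non-collider, so it is open.
Try {B, P}:
  P1: blocked at fork node B ∈ conditioning set.
  P2: blocked at fork node P ∈ conditioning set.
{B, P} contains no descendant of S and blocks every backdoor path.
Every element of {B, P} is needed (dropping B leaves P1 open; dropping P leaves P2 open), so no proper subset is valid.
Among all size-2 subsets of the eligible variables, only {B, P} blocks every backdoor path, so it is the unique smallest valid adjustment set.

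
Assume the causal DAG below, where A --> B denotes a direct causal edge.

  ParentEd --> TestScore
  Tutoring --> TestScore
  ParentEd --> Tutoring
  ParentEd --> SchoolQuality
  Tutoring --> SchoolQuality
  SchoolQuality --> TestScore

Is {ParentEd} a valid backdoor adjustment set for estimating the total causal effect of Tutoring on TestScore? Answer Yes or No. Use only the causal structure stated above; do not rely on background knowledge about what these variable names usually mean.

Backdoor paths from Tutoring to TestScore (paths whose first edge points into Tutoring):
  P1: Tutoring <- ParentEd -> SchoolQuality -> TestScore
  P2: Tutoring <- ParentEd -> TestScore
Condition 1 (no descendant of Tutoring in the set): holds — descendants of Tutoring are {SchoolQuality, TestScore}; none are in {ParentEd}.
Condition 2 (every backdoor path blocked by {ParentEd}):
  P1: blocked at fork node ParentEd ∈ conditioning set.
  P2: blocked at fork node ParentEd ∈ conditioning set.
{ParentEd} satisfies the backdoor criterion.

Yes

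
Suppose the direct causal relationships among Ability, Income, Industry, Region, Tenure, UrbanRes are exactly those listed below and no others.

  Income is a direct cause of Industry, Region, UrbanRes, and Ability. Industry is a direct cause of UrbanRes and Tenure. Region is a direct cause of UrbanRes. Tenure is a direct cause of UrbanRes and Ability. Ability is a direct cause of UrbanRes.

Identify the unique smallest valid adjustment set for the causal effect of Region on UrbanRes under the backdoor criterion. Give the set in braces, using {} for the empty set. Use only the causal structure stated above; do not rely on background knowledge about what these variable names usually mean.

{Income}

Variables eligible for adjustment (non-descendants of Region, excluding Region and UrbanRes): {Ability, Income, Industry, Tenure}.
Backdoor paths from Region to UrbanRes:
  P1: Region <- Income -> Industry -> Tenure -> Ability -> UrbanRes
  P2: Region <- Income -> Industry -> Tenure -> UrbanRes
  P3: Region <- Income -> Industry -> UrbanRes
  P4: Region <- Income -> Ability <- Tenure <- Industry -> UrbanRes
  P5: Region <- Income -> Ability <- Tenure -> UrbanRes
  P6: Region <- Income -> Ability -> UrbanRes
  P7: Region <- Income -> UrbanRes
The empty set is not sufficient: P1 (Region <- Income -> Industry -> Tenure -> Ability -> UrbanRes) has no collider blocking it and no conditioned non-collider, so it is open.
Try {Income}:
  P1: blocked at fork node Income ∈ conditioning set.
  P2: blocked at fork node Income ∈ conditioning set.
  P3: blocked at fork node Income ∈ conditioning set.
  P4: blocked at fork node Income ∈ conditioning set.
  P5: blocked at fork node Income ∈ conditioning set.
  P6: blocked at fork node Income ∈ conditioning set.
  P7: blocked at fork node Income ∈ conditioning set.
{Income} contains no descendant of Region and blocks every backdoor path.
No other singleton works — e.g. {Industry} leaves P6 open — so {Income} is the unique smallest valid adjustment set.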